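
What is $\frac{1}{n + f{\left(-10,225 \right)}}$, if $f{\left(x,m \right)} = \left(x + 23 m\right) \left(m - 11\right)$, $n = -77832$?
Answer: $\frac{1}{1027478} \approx 9.7326 \cdot 10^{-7}$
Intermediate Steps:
$f{\left(x,m \right)} = \left(-11 + m\right) \left(x + 23 m\right)$ ($f{\left(x,m \right)} = \left(x + 23 m\right) \left(-11 + m\right) = \left(-11 + m\right) \left(x + 23 m\right)$)
$\frac{1}{n + f{\left(-10,225 \right)}} = \frac{1}{-77832 + \left(\left(-253\right) 225 - -110 + 23 \cdot 225^{2} + 225 \left(-10\right)\right)} = \frac{1}{-77832 + \left(-56925 + 110 + 23 \cdot 50625 - 2250\right)} = \frac{1}{-77832 + \left(-56925 + 110 + 1164375 - 2250\right)} = \frac{1}{-77832 + 1105310} = \frac{1}{1027478}$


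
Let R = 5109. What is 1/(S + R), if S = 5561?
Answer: 1/10670 ≈ 9.3721e-5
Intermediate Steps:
1/(S + R) = 1/(5561 + 5109) = 1/10670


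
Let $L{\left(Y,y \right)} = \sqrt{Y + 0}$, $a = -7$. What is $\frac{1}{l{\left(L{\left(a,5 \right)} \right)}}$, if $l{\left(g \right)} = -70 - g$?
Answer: $\frac{i}{\sqrt{7} - 70 i} \approx -0.014265 + 0.00053918 i$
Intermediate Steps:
$L{\left(Y,y \right)} = \sqrt{Y}$
$\frac{1}{l{\left(L{\left(a,5 \right)} \right)}} = \frac{1}{-70 - \sqrt{-7}} = \frac{1}{-70 - i \sqrt{7}}$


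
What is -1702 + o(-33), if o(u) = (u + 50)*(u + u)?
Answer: -2824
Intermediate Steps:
o(u) = 2*u*(50 + u) (o(u) = (50 + u)*(2*u) = 2*u*(50 + u))
-1702 + o(-33) = -1702 + 2*(-33)*(50 - 33) = -1702 + 2*(-33)*17 = -1702 - 1122 = -2824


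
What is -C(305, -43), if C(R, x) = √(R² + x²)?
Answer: -√94874 ≈ -308.02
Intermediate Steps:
-C(305, -43) = -√(305² + (-43)²) = -√(93025 + 1849) = -√94874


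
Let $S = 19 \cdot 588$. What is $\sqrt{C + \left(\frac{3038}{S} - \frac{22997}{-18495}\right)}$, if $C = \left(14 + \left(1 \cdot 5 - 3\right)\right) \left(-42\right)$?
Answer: $\frac{i \sqrt{36797828980710}}{234270} \approx 25.894 i$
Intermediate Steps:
$S = 11172$
$C = -672$ ($C = \left(14 + \left(5 - 3\right)\right) \left(-42\right) = \left(14 + 2\right) \left(-42\right) = 16 \left(-42\right) = -672$)
$\sqrt{C + \left(\frac{3038}{S} - \frac{22997}{-18495}\right)} = \sqrt{-672 + \left(\frac{3038}{11172} - \frac{22997}{-18495}\right)} = \sqrt{-672 + \left(3038 \cdot \frac{1}{11172} - - \frac{22997}{18495}\right)} = \sqrt{-672 + \left(\frac{31}{114} + \frac{22997}{18495}\right)} = \sqrt{-672 + \frac{1065001}{702810}} = \sqrt{- \frac{471223319}{702810}} = \frac{i \sqrt{36797828980710}}{234270}$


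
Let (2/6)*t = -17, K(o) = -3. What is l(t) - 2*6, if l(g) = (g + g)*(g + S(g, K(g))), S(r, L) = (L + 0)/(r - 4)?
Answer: 285144/55 ≈ 5184.4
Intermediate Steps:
t = -51 (t = 3*(-17) = -51)
S(r, L) = L/(-4 + r)
l(g) = 2*g*(g - 3/(-4 + g)) (l(g) = (g + g)*(g - 3/(-4 + g)) = (2*g)*(g - 3/(-4 + g)) = 2*g*(g - 3/(-4 + g)))
l(t) - 2*6 = 2*(-51)*(-3 - 51*(-4 - 51))/(-4 - 51) - 2*6 = 2*(-51)*(-3 - 51*(-55))/(-55) - 1*12 = 2*(-51)*(-1/55)*(-3 + 2805) - 12 = 2*(-51)*(-1/55)*2802 - 12 = 285804/55 - 12 = 285144/55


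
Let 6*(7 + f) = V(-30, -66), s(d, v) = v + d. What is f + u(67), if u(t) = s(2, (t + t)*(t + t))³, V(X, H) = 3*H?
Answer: 5791271181872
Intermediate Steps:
s(d, v) = d + v
u(t) = (2 + 4*t²)³ (u(t) = (2 + (t + t)*(t + t))³ = (2 + (2*t)*(2*t))³ = (2 + 4*t²)³)
f = -40 (f = -7 + (3*(-66))/6 = -7 + (⅙)*(-198) = -7 - 33 = -40)
f + u(67) = -40 + 8*(1 + 2*67²)³ = -40 + 8*(1 + 2*4489)³ = -40 + 8*(1 + 8978)³ = -40 + 8*8979³ = -40 + 8*723908897739 = -40 + 5791271181912 = 5791271181872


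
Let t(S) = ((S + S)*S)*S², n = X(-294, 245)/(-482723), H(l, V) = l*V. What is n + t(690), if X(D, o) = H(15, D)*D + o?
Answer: 218838813008363215/482723 ≈ 4.5334e+11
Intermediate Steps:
H(l, V) = V*l
X(D, o) = o + 15*D² (X(D, o) = (D*15)*D + o = (15*D)*D + o = 15*D² + o = o + 15*D²)
n = -1296785/482723 (n = (245 + 15*(-294)²)/(-482723) = (245 + 15*86436)*(-1/482723) = (245 + 1296540)*(-1/482723) = 1296785*(-1/482723) = -1296785/482723 ≈ -2.6864)
t(S) = 2*S⁴ (t(S) = ((2*S)*S)*S² = (2*S²)*S² = 2*S⁴)
n + t(690) = -1296785/482723 + 2*690⁴ = -1296785/482723 + 2*226671210000 = -1296785/482723 + 453342420000 = 218838813008363215/482723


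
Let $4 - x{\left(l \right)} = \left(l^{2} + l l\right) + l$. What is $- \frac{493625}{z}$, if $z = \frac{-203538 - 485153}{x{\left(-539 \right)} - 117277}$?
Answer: $- \frac{344439678000}{688691} \approx -5.0014 \cdot 10^{5}$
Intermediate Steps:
$x{\left(l \right)} = 4 - l - 2 l^{2}$ ($x{\left(l \right)} = 4 - \left(\left(l^{2} + l l\right) + l\right) = 4 - \left(\left(l^{2} + l^{2}\right) + l\right) = 4 - \left(2 l^{2} + l\right) = 4 - \left(l + 2 l^{2}\right) = 4 - l - 2 l^{2}$)
$z = \frac{688691}{697776}$ ($z = \frac{-203538 - 485153}{\left(4 - -539 - 2 \left(-539\right)^{2}\right) - 117277} = - \frac{688691}{\left(4 + 539 - 581042\right) - 117277} = - \frac{688691}{-580499 - 117277} = - \frac{688691}{-697776} = \left(-688691\right) \left(- \frac{1}{697776}\right) = \frac{688691}{697776} \approx 0.98698$)
$- \frac{493625}{z} = - \frac{493625}{\frac{688691}{697776}} = \left(-493625\right) \frac{697776}{688691} = - \frac{344439678000}{688691}$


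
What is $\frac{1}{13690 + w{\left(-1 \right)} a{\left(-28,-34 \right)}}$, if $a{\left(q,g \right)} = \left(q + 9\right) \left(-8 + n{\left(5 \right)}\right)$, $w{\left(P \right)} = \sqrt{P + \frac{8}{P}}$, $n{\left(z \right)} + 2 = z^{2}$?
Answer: $\frac{2738}{37629425} + \frac{171 i}{37629425} \approx 7.2762 \cdot 10^{-5} + 4.5443 \cdot 10^{-6} i$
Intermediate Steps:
$n{\left(z \right)} = -2 + z^{2}$
$a{\left(q,g \right)} = 135 + 15 q$ ($a{\left(q,g \right)} = \left(q + 9\right) \left(-8 - \left(2 - 5^{2}\right)\right) = \left(9 + q\right) \left(-8 + \left(-2 + 25\right)\right) = \left(9 + q\right) \left(-8 + 23\right) = \left(9 + q\right) 15 = 135 + 15 q$)
$\frac{1}{13690 + w{\left(-1 \right)} a{\left(-28,-34 \right)}} = \frac{1}{13690 + \sqrt{-1 + \frac{8}{-1}} \left(135 + 15 \left(-28\right)\right)} = \frac{1}{13690 + \sqrt{-1 + 8 \left(-1\right)} \left(135 - 420\right)} = \frac{1}{13690 + \sqrt{-1 - 8} \left(-285\right)} = \frac{1}{13690 + \sqrt{-9} \left(-285\right)} = \frac{1}{13690 + 3 i \left(-285\right)} = \frac{1}{13690 - 855 i} = \frac{13690 + 855 i}{188147125}$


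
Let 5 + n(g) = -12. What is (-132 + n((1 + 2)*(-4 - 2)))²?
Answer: 22201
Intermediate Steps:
n(g) = -17 (n(g) = -5 - 12 = -17)
(-132 + n((1 + 2)*(-4 - 2)))² = (-132 - 17)² = (-149)² = 22201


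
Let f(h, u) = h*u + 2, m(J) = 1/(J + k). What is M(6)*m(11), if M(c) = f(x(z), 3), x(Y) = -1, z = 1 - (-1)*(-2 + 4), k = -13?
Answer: ½ ≈ 0.50000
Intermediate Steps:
m(J) = 1/(-13 + J) (m(J) = 1/(J - 13) = 1/(-13 + J))
z = 3 (z = 1 - (-1)*2 = 1 - 1*(-2) = 1 + 2 = 3)
f(h, u) = 2 + h*u
M(c) = -1 (M(c) = 2 - 1*3 = 2 - 3 = -1)
M(6)*m(11) = -1/(-13 + 11) = -1/(-2) = -1*(-½) = ½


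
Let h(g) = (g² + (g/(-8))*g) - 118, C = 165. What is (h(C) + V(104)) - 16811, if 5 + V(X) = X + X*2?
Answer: 57599/8 ≈ 7199.9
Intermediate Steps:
h(g) = -118 + 7*g²/8 (h(g) = (g² + (g*(-⅛))*g) - 118 = (g² + (-g/8)*g) - 118 = (g² - g²/8) - 118 = 7*g²/8 - 118 = -118 + 7*g²/8)
V(X) = -5 + 3*X (V(X) = -5 + (X + X*2) = -5 + (X + 2*X) = -5 + 3*X)
(h(C) + V(104)) - 16811 = ((-118 + (7/8)*165²) + (-5 + 3*104)) - 16811 = ((-118 + (7/8)*27225) + (-5 + 312)) - 16811 = ((-118 + 190575/8) + 307) - 16811 = (189631/8 + 307) - 16811 = 192087/8 - 16811 = 57599/8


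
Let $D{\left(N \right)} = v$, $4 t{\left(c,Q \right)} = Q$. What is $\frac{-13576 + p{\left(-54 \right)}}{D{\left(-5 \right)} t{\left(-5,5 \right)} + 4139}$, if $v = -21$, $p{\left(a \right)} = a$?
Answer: $- \frac{54520}{16451} \approx -3.3141$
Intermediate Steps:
$t{\left(c,Q \right)} = \frac{Q}{4}$
$D{\left(N \right)} = -21$
$\frac{-13576 + p{\left(-54 \right)}}{D{\left(-5 \right)} t{\left(-5,5 \right)} + 4139} = \frac{-13576 - 54}{- 21 \cdot \frac{1}{4} \cdot 5 + 4139} = - \frac{13630}{\left(-21\right) \frac{5}{4} + 4139} = - \frac{13630}{- \frac{105}{4} + 4139} = - \frac{13630}{\frac{16451}{4}} = \left(-13630\right) \frac{4}{16451} = - \frac{54520}{16451}$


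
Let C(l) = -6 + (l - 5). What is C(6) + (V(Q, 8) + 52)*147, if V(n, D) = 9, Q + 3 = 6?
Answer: 8962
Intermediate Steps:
Q = 3 (Q = -3 + 6 = 3)
C(l) = -11 + l (C(l) = -6 + (-5 + l) = -11 + l)
C(6) + (V(Q, 8) + 52)*147 = (-11 + 6) + (9 + 52)*147 = -5 + 61*147 = -5 + 8967 = 8962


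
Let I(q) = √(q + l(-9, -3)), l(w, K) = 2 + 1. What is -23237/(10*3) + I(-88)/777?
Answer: -23237/30 + I*√85/777 ≈ -774.57 + 0.011866*I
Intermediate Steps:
l(w, K) = 3
I(q) = √(3 + q) (I(q) = √(q + 3) = √(3 + q))
-23237/(10*3) + I(-88)/777 = -23237/(10*3) + √(3 - 88)/777 = -23237/30 + √(-85)*(1/777) = -23237*1/30 + (I*√85)*(1/777) = -23237/30 + I*√85/777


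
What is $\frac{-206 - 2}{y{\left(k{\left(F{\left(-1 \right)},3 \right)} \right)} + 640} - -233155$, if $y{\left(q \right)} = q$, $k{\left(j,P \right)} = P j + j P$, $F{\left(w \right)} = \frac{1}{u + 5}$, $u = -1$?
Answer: $\frac{299137449}{1283} \approx 2.3315 \cdot 10^{5}$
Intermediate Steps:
$F{\left(w \right)} = \frac{1}{4}$ ($F{\left(w \right)} = \frac{1}{-1 + 5} = \frac{1}{4}$)
$k{\left(j,P \right)} = 2 P j$ ($k{\left(j,P \right)} = P j + P j = 2 P j$)
$\frac{-206 - 2}{y{\left(k{\left(F{\left(-1 \right)},3 \right)} \right)} + 640} - -233155 = \frac{-206 - 2}{2 \cdot 3 \cdot \frac{1}{4} + 640} - -233155 = - \frac{208}{\frac{3}{2} + 640} + 233155 = - \frac{208}{\frac{1283}{2}} + 233155 = \left(-208\right) \frac{2}{1283} + 233155 = - \frac{416}{1283} + 233155 = \frac{299137449}{1283}$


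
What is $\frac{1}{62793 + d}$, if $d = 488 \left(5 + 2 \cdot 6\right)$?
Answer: $\frac{1}{71089} \approx 1.4067 \cdot 10^{-5}$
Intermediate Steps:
$d = 8296$ ($d = 488 \left(5 + 12\right) = 488 \cdot 17 = 8296$)
$\frac{1}{62793 + d} = \frac{1}{62793 + 8296} = \frac{1}{71089}$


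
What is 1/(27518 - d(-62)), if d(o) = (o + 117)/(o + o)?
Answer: 124/3412287 ≈ 3.6339e-5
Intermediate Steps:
d(o) = (117 + o)/(2*o) (d(o) = (117 + o)/((2*o)) = (117 + o)*(1/(2*o)) = (117 + o)/(2*o))
1/(27518 - d(-62)) = 1/(27518 - (117 - 62)/(2*(-62))) = 1/(27518 - (-1)*55/(2*62)) = 1/(27518 - 1*(-55/124)) = 1/(27518 + 55/124) = 1/(3412287/124) = 124/3412287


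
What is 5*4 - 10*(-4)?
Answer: 60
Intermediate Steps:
5*4 - 10*(-4) = 20 + 40 = 60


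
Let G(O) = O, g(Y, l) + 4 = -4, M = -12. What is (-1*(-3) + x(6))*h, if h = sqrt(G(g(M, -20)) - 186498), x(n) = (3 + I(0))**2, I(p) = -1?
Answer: 7*I*sqrt(186506) ≈ 3023.0*I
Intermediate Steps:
g(Y, l) = -8 (g(Y, l) = -4 - 4 = -8)
x(n) = 4 (x(n) = (3 - 1)**2 = 2**2 = 4)
h = I*sqrt(186506) (h = sqrt(-8 - 186498) = sqrt(-186506) = I*sqrt(186506) ≈ 431.86*I)
(-1*(-3) + x(6))*h = (-1*(-3) + 4)*(I*sqrt(186506)) = (3 + 4)*(I*sqrt(186506)) = 7*(I*sqrt(186506)) = 7*I*sqrt(186506)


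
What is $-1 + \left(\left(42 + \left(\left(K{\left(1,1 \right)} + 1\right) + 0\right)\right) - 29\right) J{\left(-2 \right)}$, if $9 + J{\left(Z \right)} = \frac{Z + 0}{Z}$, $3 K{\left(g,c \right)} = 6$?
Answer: $-129$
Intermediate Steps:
$K{\left(g,c \right)} = 2$ ($K{\left(g,c \right)} = \frac{1}{3} \cdot 6 = 2$)
$J{\left(Z \right)} = -8$ ($J{\left(Z \right)} = -9 + \frac{Z + 0}{Z} = -9 + \frac{Z}{Z} = -9 + 1 = -8$)
$-1 + \left(\left(42 + \left(\left(K{\left(1,1 \right)} + 1\right) + 0\right)\right) - 29\right) J{\left(-2 \right)} = -1 + \left(\left(42 + \left(\left(2 + 1\right) + 0\right)\right) - 29\right) \left(-8\right) = -1 + \left(\left(42 + \left(3 + 0\right)\right) - 29\right) \left(-8\right) = -1 + \left(\left(42 + 3\right) - 29\right) \left(-8\right) = -1 + \left(45 - 29\right) \left(-8\right) = -1 + 16 \left(-8\right) = -1 - 128 = -129$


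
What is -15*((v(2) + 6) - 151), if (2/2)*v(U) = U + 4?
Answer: 2085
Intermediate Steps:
v(U) = 4 + U (v(U) = U + 4 = 4 + U)
-15*((v(2) + 6) - 151) = -15*(((4 + 2) + 6) - 151) = -15*((6 + 6) - 151) = -15*(12 - 151) = -15*(-139) = 2085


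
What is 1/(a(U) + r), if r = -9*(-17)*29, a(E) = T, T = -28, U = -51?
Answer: 1/4409 ≈ 0.00022681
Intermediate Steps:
a(E) = -28
r = 4437 (r = 153*29 = 4437)
1/(a(U) + r) = 1/(-28 + 4437) = 1/4409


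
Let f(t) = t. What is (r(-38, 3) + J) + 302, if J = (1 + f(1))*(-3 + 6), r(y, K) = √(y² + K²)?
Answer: 308 + √1453 ≈ 346.12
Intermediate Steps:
r(y, K) = √(K² + y²)
J = 6 (J = (1 + 1)*(-3 + 6) = 2*3 = 6)
(r(-38, 3) + J) + 302 = (√(3² + (-38)²) + 6) + 302 = (√(9 + 1444) + 6) + 302 = (√1453 + 6) + 302 = (6 + √1453) + 302 = 308 + √1453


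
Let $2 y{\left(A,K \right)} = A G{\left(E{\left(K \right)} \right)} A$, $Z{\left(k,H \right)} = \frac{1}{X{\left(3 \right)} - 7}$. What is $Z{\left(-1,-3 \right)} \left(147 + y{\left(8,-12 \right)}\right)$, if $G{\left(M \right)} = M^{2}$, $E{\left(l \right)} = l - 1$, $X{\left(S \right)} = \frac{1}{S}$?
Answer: $- \frac{3333}{4} \approx -833.25$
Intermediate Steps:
$Z{\left(k,H \right)} = - \frac{3}{20}$ ($Z{\left(k,H \right)} = \frac{1}{\frac{1}{3} - 7} = \frac{1}{- \frac{20}{3}} = - \frac{3}{20}$)
$E{\left(l \right)} = -1 + l$
$y{\left(A,K \right)} = \frac{A^{2} \left(-1 + K\right)^{2}}{2}$ ($y{\left(A,K \right)} = \frac{A \left(-1 + K\right)^{2} A}{2} = \frac{A^{2} \left(-1 + K\right)^{2}}{2}$)
$Z{\left(-1,-3 \right)} \left(147 + y{\left(8,-12 \right)}\right) = - \frac{3 \left(147 + \frac{8^{2} \left(-1 - 12\right)^{2}}{2}\right)}{20} = - \frac{3 \left(147 + \frac{1}{2} \cdot 64 \left(-13\right)^{2}\right)}{20} = - \frac{3 \left(147 + \frac{1}{2} \cdot 64 \cdot 169\right)}{20} = - \frac{3 \left(147 + 5408\right)}{20} = \left(- \frac{3}{20}\right) 5555 = - \frac{3333}{4}$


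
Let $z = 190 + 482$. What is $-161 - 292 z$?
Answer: $-196385$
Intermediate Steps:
$z = 672$
$-161 - 292 z = -161 - 196224 = -196385$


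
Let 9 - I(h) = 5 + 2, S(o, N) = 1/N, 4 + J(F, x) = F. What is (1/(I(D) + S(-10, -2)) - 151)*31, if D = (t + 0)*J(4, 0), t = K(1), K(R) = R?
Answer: -13981/3 ≈ -4660.3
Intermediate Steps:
J(F, x) = -4 + F
t = 1
D = 0 (D = (1 + 0)*(-4 + 4) = 1*0 = 0)
I(h) = 2 (I(h) = 9 - (5 + 2) = 9 - 1*7 = 9 - 7 = 2)
(1/(I(D) + S(-10, -2)) - 151)*31 = (1/(2 + 1/(-2)) - 151)*31 = (1/(2 - ½) - 151)*31 = (1/(3/2) - 151)*31 = (⅔ - 151)*31 = -451/3*31 = -13981/3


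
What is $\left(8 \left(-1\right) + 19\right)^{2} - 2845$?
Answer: $-2724$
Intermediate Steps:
$\left(8 \left(-1\right) + 19\right)^{2} - 2845 = \left(-8 + 19\right)^{2} - 2845 = 11^{2} - 2845 = 121 - 2845 = -2724$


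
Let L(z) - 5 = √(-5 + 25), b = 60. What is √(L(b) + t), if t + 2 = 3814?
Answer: √(3817 + 2*√5) ≈ 61.818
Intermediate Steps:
L(z) = 5 + 2*√5 (L(z) = 5 + √(-5 + 25) = 5 + √20 = 5 + 2*√5)
t = 3812 (t = -2 + 3814 = 3812)
√(L(b) + t) = √((5 + 2*√5) + 3812) = √(3817 + 2*√5)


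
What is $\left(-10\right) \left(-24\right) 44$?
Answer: $10560$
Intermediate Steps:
$\left(-10\right) \left(-24\right) 44 = 240 \cdot 44 = 10560$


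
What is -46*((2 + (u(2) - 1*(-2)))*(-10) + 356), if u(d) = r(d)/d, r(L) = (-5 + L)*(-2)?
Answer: -13156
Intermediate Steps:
r(L) = 10 - 2*L
u(d) = (10 - 2*d)/d
-46*((2 + (u(2) - 1*(-2)))*(-10) + 356) = -46*((2 + ((-2 + 10/2) - 1*(-2)))*(-10) + 356) = -46*((2 + ((-2 + 10*(½)) + 2))*(-10) + 356) = -46*((2 + ((-2 + 5) + 2))*(-10) + 356) = -46*((2 + (3 + 2))*(-10) + 356) = -46*((2 + 5)*(-10) + 356) = -46*(7*(-10) + 356) = -46*(-70 + 356) = -46*286 = -13156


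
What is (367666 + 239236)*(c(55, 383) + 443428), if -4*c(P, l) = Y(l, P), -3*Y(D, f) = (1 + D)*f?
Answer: 270185487576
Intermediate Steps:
Y(D, f) = -f*(1 + D)/3 (Y(D, f) = -(1 + D)*f/3 = -f*(1 + D)/3)
c(P, l) = P*(1 + l)/12 (c(P, l) = -(-1)*P*(1 + l)/12 = P*(1 + l)/12)
(367666 + 239236)*(c(55, 383) + 443428) = (367666 + 239236)*((1/12)*55*(1 + 383) + 443428) = 606902*((1/12)*55*384 + 443428) = 606902*(1760 + 443428) = 606902*445188 = 270185487576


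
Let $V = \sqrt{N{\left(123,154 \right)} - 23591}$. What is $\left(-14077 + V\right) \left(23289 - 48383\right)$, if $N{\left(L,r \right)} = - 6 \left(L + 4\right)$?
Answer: $353248238 - 175658 i \sqrt{497} \approx 3.5325 \cdot 10^{8} - 3.916 \cdot 10^{6} i$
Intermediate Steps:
$N{\left(L,r \right)} = -24 - 6 L$ ($N{\left(L,r \right)} = - 6 \left(4 + L\right) = -24 - 6 L$)
$V = 7 i \sqrt{497}$ ($V = \sqrt{\left(-24 - 738\right) - 23591} = \sqrt{-762 - 23591} = \sqrt{-24353} = 7 i \sqrt{497} \approx 156.05 i$)
$\left(-14077 + V\right) \left(23289 - 48383\right) = \left(-14077 + 7 i \sqrt{497}\right) \left(23289 - 48383\right) = \left(-14077 + 7 i \sqrt{497}\right) \left(-25094\right) = 353248238 - 175658 i \sqrt{497}$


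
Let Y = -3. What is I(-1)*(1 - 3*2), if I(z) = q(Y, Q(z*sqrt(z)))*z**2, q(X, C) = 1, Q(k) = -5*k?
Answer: -5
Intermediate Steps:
I(z) = z**2 (I(z) = 1*z**2 = z**2)
I(-1)*(1 - 3*2) = (-1)**2*(1 - 3*2) = 1*(1 - 6) = 1*(-5) = -5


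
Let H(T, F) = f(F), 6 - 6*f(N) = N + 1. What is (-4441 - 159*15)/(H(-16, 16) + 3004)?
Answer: -40956/18013 ≈ -2.2737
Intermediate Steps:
f(N) = 5/6 - N/6 (f(N) = 1 - (N + 1)/6 = 1 - (1 + N)/6 = 1 + (-1/6 - N/6) = 5/6 - N/6)
H(T, F) = 5/6 - F/6
(-4441 - 159*15)/(H(-16, 16) + 3004) = (-4441 - 159*15)/((5/6 - 1/6*16) + 3004) = (-4441 - 2385)/((5/6 - 8/3) + 3004) = -6826/(-11/6 + 3004) = -6826/18013/6 = -6826*6/18013 = -40956/18013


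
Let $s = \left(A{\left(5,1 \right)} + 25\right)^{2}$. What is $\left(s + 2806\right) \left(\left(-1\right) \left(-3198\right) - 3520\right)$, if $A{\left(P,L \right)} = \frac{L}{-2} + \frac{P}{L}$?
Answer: $- \frac{2367505}{2} \approx -1.1838 \cdot 10^{6}$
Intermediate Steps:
$A{\left(P,L \right)} = - \frac{L}{2} + \frac{P}{L}$ ($A{\left(P,L \right)} = L \left(- \frac{1}{2}\right) + \frac{P}{L} = - \frac{L}{2} + \frac{P}{L}$)
$s = \frac{3481}{4}$ ($s = \left(\left(\left(- \frac{1}{2}\right) 1 + \frac{5}{1}\right) + 25\right)^{2} = \left(\left(- \frac{1}{2} + 5 \cdot 1\right) + 25\right)^{2} = \left(\left(- \frac{1}{2} + 5\right) + 25\right)^{2} = \left(\frac{9}{2} + 25\right)^{2} = \left(\frac{59}{2}\right)^{2} = \frac{3481}{4} \approx 870.25$)
$\left(s + 2806\right) \left(\left(-1\right) \left(-3198\right) - 3520\right) = \left(\frac{3481}{4} + 2806\right) \left(\left(-1\right) \left(-3198\right) - 3520\right) = \frac{14705 \left(3198 - 3520\right)}{4} = \frac{14705}{4} \left(-322\right) = - \frac{2367505}{2}$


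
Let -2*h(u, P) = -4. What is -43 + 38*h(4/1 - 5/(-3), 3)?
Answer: 33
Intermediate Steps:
h(u, P) = 2 (h(u, P) = -½*(-4) = 2)
-43 + 38*h(4/1 - 5/(-3), 3) = -43 + 38*2 = -43 + 76 = 33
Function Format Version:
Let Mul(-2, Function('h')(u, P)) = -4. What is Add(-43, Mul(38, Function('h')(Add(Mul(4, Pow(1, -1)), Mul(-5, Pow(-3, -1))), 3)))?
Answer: 33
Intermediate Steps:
Function('h')(u, P) = 2 (Function('h')(u, P) = Mul(Rational(-1, 2), -4) = 2)
Add(-43, Mul(38, Function('h')(Add(Mul(4, Pow(1, -1)), Mul(-5, Pow(-3, -1))), 3))) = Add(-43, Mul(38, 2)) = Add(-43, 76) = 33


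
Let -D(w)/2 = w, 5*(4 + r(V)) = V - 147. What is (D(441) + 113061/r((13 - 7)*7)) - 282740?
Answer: -7203611/25 ≈ -2.8814e+5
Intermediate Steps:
r(V) = -167/5 + V/5 (r(V) = -4 + (V - 147)/5 = -4 + (-147 + V)/5 = -4 + (-147/5 + V/5) = -167/5 + V/5)
D(w) = -2*w
(D(441) + 113061/r((13 - 7)*7)) - 282740 = (-2*441 + 113061/(-167/5 + ((13 - 7)*7)/5)) - 282740 = (-882 + 113061/(-167/5 + (6*7)/5)) - 282740 = (-882 + 113061/(-167/5 + (⅕)*42)) - 282740 = (-882 + 113061/(-167/5 + 42/5)) - 282740 = (-882 + 113061/(-25)) - 282740 = (-882 + 113061*(-1/25)) - 282740 = (-882 - 113061/25) - 282740 = -135111/25 - 282740 = -7203611/25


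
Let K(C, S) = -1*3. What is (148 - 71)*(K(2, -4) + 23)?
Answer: 1540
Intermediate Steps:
K(C, S) = -3
(148 - 71)*(K(2, -4) + 23) = (148 - 71)*(-3 + 23) = 77*20 = 1540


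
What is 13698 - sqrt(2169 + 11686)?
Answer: 13698 - sqrt(13855) ≈ 13580.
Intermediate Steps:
13698 - sqrt(2169 + 11686) = 13698 - sqrt(13855)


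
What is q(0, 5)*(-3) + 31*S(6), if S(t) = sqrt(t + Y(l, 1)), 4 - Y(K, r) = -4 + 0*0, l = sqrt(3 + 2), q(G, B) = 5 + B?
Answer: -30 + 31*sqrt(14) ≈ 85.991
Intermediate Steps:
l = sqrt(5) ≈ 2.2361
Y(K, r) = 8 (Y(K, r) = 4 - (-4 + 0*0) = 4 - (-4 + 0) = 4 - 1*(-4) = 4 + 4 = 8)
S(t) = sqrt(8 + t) (S(t) = sqrt(t + 8) = sqrt(8 + t))
q(0, 5)*(-3) + 31*S(6) = (5 + 5)*(-3) + 31*sqrt(8 + 6) = 10*(-3) + 31*sqrt(14) = -30 + 31*sqrt(14)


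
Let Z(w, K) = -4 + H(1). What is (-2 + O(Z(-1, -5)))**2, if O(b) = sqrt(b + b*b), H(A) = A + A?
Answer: (2 - sqrt(2))**2 ≈ 0.34315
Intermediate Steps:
H(A) = 2*A
Z(w, K) = -2 (Z(w, K) = -4 + 2*1 = -4 + 2 = -2)
O(b) = sqrt(b + b**2)
(-2 + O(Z(-1, -5)))**2 = (-2 + sqrt(-2*(1 - 2)))**2 = (-2 + sqrt(-2*(-1)))**2 = (-2 + sqrt(2))**2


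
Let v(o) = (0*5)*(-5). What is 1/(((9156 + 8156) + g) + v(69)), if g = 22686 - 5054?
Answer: 1/34944 ≈ 2.8617e-5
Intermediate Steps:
g = 17632
v(o) = 0 (v(o) = 0*(-5) = 0)
1/(((9156 + 8156) + g) + v(69)) = 1/(((9156 + 8156) + 17632) + 0) = 1/((17312 + 17632) + 0) = 1/(34944 + 0) = 1/34944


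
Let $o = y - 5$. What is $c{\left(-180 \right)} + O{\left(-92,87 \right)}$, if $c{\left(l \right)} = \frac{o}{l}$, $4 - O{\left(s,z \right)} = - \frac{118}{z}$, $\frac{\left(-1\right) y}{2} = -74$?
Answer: $\frac{23813}{5220} \approx 4.5619$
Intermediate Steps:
$y = 148$ ($y = \left(-2\right) \left(-74\right) = 148$)
$O{\left(s,z \right)} = 4 + \frac{118}{z}$ ($O{\left(s,z \right)} = 4 - - \frac{118}{z} = 4 + \frac{118}{z}$)
$o = 143$ ($o = 148 - 5 = 143$)
$c{\left(l \right)} = \frac{143}{l}$
$c{\left(-180 \right)} + O{\left(-92,87 \right)} = \frac{143}{-180} + \left(4 + \frac{118}{87}\right) = 143 \left(- \frac{1}{180}\right) + \left(4 + 118 \cdot \frac{1}{87}\right) = - \frac{143}{180} + \left(4 + \frac{118}{87}\right) = - \frac{143}{180} + \frac{466}{87} = \frac{23813}{5220}$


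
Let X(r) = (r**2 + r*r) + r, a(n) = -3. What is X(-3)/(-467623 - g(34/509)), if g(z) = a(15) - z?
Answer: -7635/238018546 ≈ -3.2077e-5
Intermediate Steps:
g(z) = -3 - z
X(r) = r + 2*r**2 (X(r) = (r**2 + r**2) + r = 2*r**2 + r = r + 2*r**2)
X(-3)/(-467623 - g(34/509)) = (-3*(1 + 2*(-3)))/(-467623 - (-3 - 34/509)) = (-3*(1 - 6))/(-467623 - (-3 - 34/509)) = (-3*(-5))/(-467623 - (-3 - 1*34/509)) = 15/(-467623 - (-3 - 34/509)) = 15/(-467623 - 1*(-1561/509)) = 15/(-467623 + 1561/509) = 15/(-238018546/509) = 15*(-509/238018546) = -7635/238018546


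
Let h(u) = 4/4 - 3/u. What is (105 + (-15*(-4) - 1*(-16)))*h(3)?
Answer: 0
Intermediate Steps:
h(u) = 1 - 3/u (h(u) = 4*(¼) - 3/u = 1 - 3/u)
(105 + (-15*(-4) - 1*(-16)))*h(3) = (105 + (-15*(-4) - 1*(-16)))*((-3 + 3)/3) = (105 + (60 + 16))*((⅓)*0) = (105 + 76)*0 = 181*0 = 0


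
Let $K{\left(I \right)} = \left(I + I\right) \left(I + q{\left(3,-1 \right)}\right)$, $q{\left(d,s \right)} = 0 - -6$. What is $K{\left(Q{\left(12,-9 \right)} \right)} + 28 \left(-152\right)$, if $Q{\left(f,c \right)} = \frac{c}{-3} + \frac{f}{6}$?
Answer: $-4146$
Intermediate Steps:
$q{\left(d,s \right)} = 6$ ($q{\left(d,s \right)} = 0 + 6 = 6$)
$Q{\left(f,c \right)} = - \frac{c}{3} + \frac{f}{6}$ ($Q{\left(f,c \right)} = c \left(- \frac{1}{3}\right) + f \frac{1}{6} = - \frac{c}{3} + \frac{f}{6}$)
$K{\left(I \right)} = 2 I \left(6 + I\right)$ ($K{\left(I \right)} = \left(I + I\right) \left(I + 6\right) = 2 I \left(6 + I\right)$)
$K{\left(Q{\left(12,-9 \right)} \right)} + 28 \left(-152\right) = 2 \left(\left(- \frac{1}{3}\right) \left(-9\right) + \frac{1}{6} \cdot 12\right) \left(6 + \left(\left(- \frac{1}{3}\right) \left(-9\right) + \frac{1}{6} \cdot 12\right)\right) + 28 \left(-152\right) = 2 \left(3 + 2\right) \left(6 + \left(3 + 2\right)\right) - 4256 = 2 \cdot 5 \left(6 + 5\right) - 4256 = 2 \cdot 5 \cdot 11 - 4256 = 110 - 4256 = -4146$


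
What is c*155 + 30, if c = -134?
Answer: -20740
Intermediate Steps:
c*155 + 30 = -134*155 + 30 = -20770 + 30 = -20740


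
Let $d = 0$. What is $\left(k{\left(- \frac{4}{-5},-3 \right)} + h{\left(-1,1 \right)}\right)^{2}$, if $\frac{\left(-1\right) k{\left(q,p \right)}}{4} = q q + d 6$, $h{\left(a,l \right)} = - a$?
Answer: $\frac{1521}{625} \approx 2.4336$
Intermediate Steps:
$k{\left(q,p \right)} = - 4 q^{2}$ ($k{\left(q,p \right)} = - 4 \left(q q + 0 \cdot 6\right) = - 4 \left(q^{2} + 0\right) = - 4 q^{2}$)
$\left(k{\left(- \frac{4}{-5},-3 \right)} + h{\left(-1,1 \right)}\right)^{2} = \left(- 4 \left(- \frac{4}{-5}\right)^{2} - -1\right)^{2} = \left(- 4 \left(\left(-4\right) \left(- \frac{1}{5}\right)\right)^{2} + 1\right)^{2} = \left(- 4 \left(\frac{4}{5}\right)^{2} + 1\right)^{2} = \left(\left(-4\right) \frac{16}{25} + 1\right)^{2} = \left(- \frac{64}{25} + 1\right)^{2} = \left(- \frac{39}{25}\right)^{2} = \frac{1521}{625}$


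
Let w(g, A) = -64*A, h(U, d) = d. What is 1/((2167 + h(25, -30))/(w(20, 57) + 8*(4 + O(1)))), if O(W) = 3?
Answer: -3592/2137 ≈ -1.6809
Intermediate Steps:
1/((2167 + h(25, -30))/(w(20, 57) + 8*(4 + O(1)))) = 1/((2167 - 30)/(-64*57 + 8*(4 + 3))) = 1/(2137/(-3648 + 8*7)) = 1/(2137/(-3648 + 56)) = 1/(2137/(-3592)) = 1/(2137*(-1/3592)) = 1/(-2137/3592) = -3592/2137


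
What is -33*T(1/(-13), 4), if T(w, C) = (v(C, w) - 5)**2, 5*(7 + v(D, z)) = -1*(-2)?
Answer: -111012/25 ≈ -4440.5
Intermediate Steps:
v(D, z) = -33/5 (v(D, z) = -7 + (-1*(-2))/5 = -7 + (1/5)*2 = -7 + 2/5 = -33/5)
T(w, C) = 3364/25 (T(w, C) = (-33/5 - 5)**2 = (-58/5)**2 = 3364/25)
-33*T(1/(-13), 4) = -33*3364/25 = -111012/25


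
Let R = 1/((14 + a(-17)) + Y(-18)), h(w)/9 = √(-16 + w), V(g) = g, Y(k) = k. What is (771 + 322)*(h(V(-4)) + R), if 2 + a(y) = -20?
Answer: -1093/26 + 19674*I*√5 ≈ -42.038 + 43992.0*I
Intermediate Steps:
a(y) = -22 (a(y) = -2 - 20 = -22)
h(w) = 9*√(-16 + w)
R = -1/26 (R = 1/((14 - 22) - 18) = 1/(-8 - 18) = 1/(-26) = -1/26 ≈ -0.038462)
(771 + 322)*(h(V(-4)) + R) = (771 + 322)*(9*√(-16 - 4) - 1/26) = 1093*(9*√(-20) - 1/26) = 1093*(9*(2*I*√5) - 1/26) = 1093*(18*I*√5 - 1/26) = 1093*(-1/26 + 18*I*√5) = -1093/26 + 19674*I*√5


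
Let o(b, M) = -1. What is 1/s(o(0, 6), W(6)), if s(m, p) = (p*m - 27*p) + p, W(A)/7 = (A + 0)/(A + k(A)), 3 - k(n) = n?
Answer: -1/378 ≈ -0.0026455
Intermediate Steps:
k(n) = 3 - n
W(A) = 7*A/3 (W(A) = 7*((A + 0)/(A + (3 - A))) = 7*(A/3) = 7*A/3)
s(m, p) = -26*p + m*p (s(m, p) = (m*p - 27*p) + p = (-27*p + m*p) + p = -26*p + m*p)
1/s(o(0, 6), W(6)) = 1/(((7/3)*6)*(-26 - 1)) = 1/(14*(-27)) = 1/(-378) = -1/378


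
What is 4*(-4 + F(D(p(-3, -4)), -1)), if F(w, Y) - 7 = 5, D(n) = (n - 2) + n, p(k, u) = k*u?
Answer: 32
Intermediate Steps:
D(n) = -2 + 2*n (D(n) = (-2 + n) + n = -2 + 2*n)
F(w, Y) = 12 (F(w, Y) = 7 + 5 = 12)
4*(-4 + F(D(p(-3, -4)), -1)) = 4*(-4 + 12) = 4*8 = 32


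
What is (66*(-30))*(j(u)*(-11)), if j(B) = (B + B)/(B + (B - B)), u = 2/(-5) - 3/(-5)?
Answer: 43560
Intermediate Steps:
u = 1/5 (u = 2*(-1/5) - 3*(-1/5) = -2/5 + 3/5 = 1/5 ≈ 0.20000)
j(B) = 2 (j(B) = (2*B)/(B + 0) = (2*B)/B = 2)
(66*(-30))*(j(u)*(-11)) = (66*(-30))*(2*(-11)) = -1980*(-22) = 43560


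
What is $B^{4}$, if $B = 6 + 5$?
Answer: $14641$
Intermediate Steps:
$B = 11$
$B^{4} = 11^{4} = 14641$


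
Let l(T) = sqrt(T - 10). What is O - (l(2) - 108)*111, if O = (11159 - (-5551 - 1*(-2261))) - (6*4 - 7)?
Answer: 26420 - 222*I*sqrt(2) ≈ 26420.0 - 313.96*I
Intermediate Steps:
l(T) = sqrt(-10 + T)
O = 14432 (O = (11159 - (-5551 + 2261)) - (24 - 7) = (11159 - 1*(-3290)) - 1*17 = (11159 + 3290) - 17 = 14449 - 17 = 14432)
O - (l(2) - 108)*111 = 14432 - (sqrt(-10 + 2) - 108)*111 = 14432 - (sqrt(-8) - 108)*111 = 14432 - (2*I*sqrt(2) - 108)*111 = 14432 - (-108 + 2*I*sqrt(2))*111 = 14432 - (-11988 + 222*I*sqrt(2)) = 14432 + (11988 - 222*I*sqrt(2)) = 26420 - 222*I*sqrt(2)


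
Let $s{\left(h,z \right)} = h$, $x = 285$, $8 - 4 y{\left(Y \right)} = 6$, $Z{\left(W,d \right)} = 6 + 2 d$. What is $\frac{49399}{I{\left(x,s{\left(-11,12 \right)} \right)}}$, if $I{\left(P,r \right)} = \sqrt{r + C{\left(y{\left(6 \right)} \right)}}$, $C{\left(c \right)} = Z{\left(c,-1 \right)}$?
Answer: $- 7057 i \sqrt{7} \approx - 18671.0 i$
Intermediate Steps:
$y{\left(Y \right)} = \frac{1}{2}$ ($y{\left(Y \right)} = 2 - \frac{3}{2} = \frac{1}{2}$)
$C{\left(c \right)} = 4$ ($C{\left(c \right)} = 6 + 2 \left(-1\right) = 6 - 2 = 4$)
$I{\left(P,r \right)} = \sqrt{4 + r}$ ($I{\left(P,r \right)} = \sqrt{r + 4} = \sqrt{4 + r}$)
$\frac{49399}{I{\left(x,s{\left(-11,12 \right)} \right)}} = \frac{49399}{\sqrt{4 - 11}} = \frac{49399}{\sqrt{-7}} = \frac{49399}{i \sqrt{7}} = 49399 \left(- \frac{i \sqrt{7}}{7}\right) = - 7057 i \sqrt{7}$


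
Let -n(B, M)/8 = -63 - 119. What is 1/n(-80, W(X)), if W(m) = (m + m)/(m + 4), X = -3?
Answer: 1/1456 ≈ 0.00068681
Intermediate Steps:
W(m) = 2*m/(4 + m) (W(m) = (2*m)/(4 + m) = 2*m/(4 + m))
n(B, M) = 1456 (n(B, M) = -8*(-63 - 119) = -8*(-182) = 1456)
1/n(-80, W(X)) = 1/1456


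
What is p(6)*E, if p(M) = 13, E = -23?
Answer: -299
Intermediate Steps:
p(6)*E = 13*(-23) = -299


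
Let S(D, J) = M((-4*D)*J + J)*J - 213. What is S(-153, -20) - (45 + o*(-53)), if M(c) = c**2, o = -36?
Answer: -3006154166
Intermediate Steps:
S(D, J) = -213 + J*(J - 4*D*J)**2 (S(D, J) = ((-4*D)*J + J)**2*J - 213 = (-4*D*J + J)**2*J - 213 = (J - 4*D*J)**2*J - 213 = J*(J - 4*D*J)**2 - 213 = -213 + J*(J - 4*D*J)**2)
S(-153, -20) - (45 + o*(-53)) = (-213 + (-20)**3*(-1 + 4*(-153))**2) - (45 - 36*(-53)) = (-213 - 8000*(-1 - 612)**2) - (45 + 1908) = (-213 - 8000*(-613)**2) - 1*1953 = (-213 - 8000*375769) - 1953 = (-213 - 3006152000) - 1953 = -3006152213 - 1953 = -3006154166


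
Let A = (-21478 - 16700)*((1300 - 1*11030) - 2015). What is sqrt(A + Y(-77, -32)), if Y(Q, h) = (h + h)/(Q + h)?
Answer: sqrt(5327447654386)/109 ≈ 21175.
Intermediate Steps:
Y(Q, h) = 2*h/(Q + h) (Y(Q, h) = (2*h)/(Q + h) = 2*h/(Q + h))
A = 448400610 (A = -38178*((1300 - 11030) - 2015) = -38178*(-9730 - 2015) = -38178*(-11745) = 448400610)
sqrt(A + Y(-77, -32)) = sqrt(448400610 + 2*(-32)/(-77 - 32)) = sqrt(448400610 + 2*(-32)/(-109)) = sqrt(448400610 + 2*(-32)*(-1/109)) = sqrt(448400610 + 64/109) = sqrt(48875666554/109) = sqrt(5327447654386)/109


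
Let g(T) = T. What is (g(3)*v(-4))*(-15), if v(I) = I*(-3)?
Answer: -540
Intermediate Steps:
v(I) = -3*I
(g(3)*v(-4))*(-15) = (3*(-3*(-4)))*(-15) = (3*12)*(-15) = 36*(-15) = -540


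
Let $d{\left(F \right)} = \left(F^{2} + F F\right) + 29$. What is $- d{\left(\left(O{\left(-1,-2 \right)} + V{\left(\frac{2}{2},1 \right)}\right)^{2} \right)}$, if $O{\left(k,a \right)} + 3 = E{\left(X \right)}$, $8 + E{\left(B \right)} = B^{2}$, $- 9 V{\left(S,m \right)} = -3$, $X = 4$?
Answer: $- \frac{133421}{81} \approx -1647.2$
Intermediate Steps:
$V{\left(S,m \right)} = \frac{1}{3}$ ($V{\left(S,m \right)} = \left(- \frac{1}{9}\right) \left(-3\right) = \frac{1}{3}$)
$E{\left(B \right)} = -8 + B^{2}$
$O{\left(k,a \right)} = 5$ ($O{\left(k,a \right)} = -3 - \left(8 - 4^{2}\right) = -3 + \left(-8 + 16\right) = -3 + 8 = 5$)
$d{\left(F \right)} = 29 + 2 F^{2}$ ($d{\left(F \right)} = \left(F^{2} + F^{2}\right) + 29 = 2 F^{2} + 29 = 29 + 2 F^{2}$)
$- d{\left(\left(O{\left(-1,-2 \right)} + V{\left(\frac{2}{2},1 \right)}\right)^{2} \right)} = - (29 + 2 \left(\left(5 + \frac{1}{3}\right)^{2}\right)^{2}) = - (29 + 2 \left(\left(\frac{16}{3}\right)^{2}\right)^{2}) = - (29 + 2 \left(\frac{256}{9}\right)^{2}) = - (29 + 2 \cdot \frac{65536}{81}) = - (29 + \frac{131072}{81}) = \left(-1\right) \frac{133421}{81} = - \frac{133421}{81}$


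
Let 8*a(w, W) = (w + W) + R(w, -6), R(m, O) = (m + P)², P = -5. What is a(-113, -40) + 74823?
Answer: 612355/8 ≈ 76544.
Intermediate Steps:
R(m, O) = (-5 + m)² (R(m, O) = (m - 5)² = (-5 + m)²)
a(w, W) = W/8 + w/8 + (-5 + w)²/8 (a(w, W) = ((w + W) + (-5 + w)²)/8 = ((W + w) + (-5 + w)²)/8 = (W + w + (-5 + w)²)/8 = W/8 + w/8 + (-5 + w)²/8)
a(-113, -40) + 74823 = ((⅛)*(-40) + (⅛)*(-113) + (-5 - 113)²/8) + 74823 = (-5 - 113/8 + (⅛)*(-118)²) + 74823 = (-5 - 113/8 + (⅛)*13924) + 74823 = (-5 - 113/8 + 3481/2) + 74823 = 13771/8 + 74823 = 612355/8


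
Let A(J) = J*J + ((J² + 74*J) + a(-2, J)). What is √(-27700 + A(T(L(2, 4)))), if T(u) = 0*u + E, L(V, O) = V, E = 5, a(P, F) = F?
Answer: 5*I*√1091 ≈ 165.15*I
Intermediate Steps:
T(u) = 5 (T(u) = 0*u + 5 = 0 + 5 = 5)
A(J) = 2*J² + 75*J (A(J) = J*J + ((J² + 74*J) + J) = J² + (J² + 75*J) = 2*J² + 75*J)
√(-27700 + A(T(L(2, 4)))) = √(-27700 + 5*(75 + 2*5)) = √(-27700 + 5*(75 + 10)) = √(-27700 + 5*85) = √(-27700 + 425) = √(-27275) = 5*I*√1091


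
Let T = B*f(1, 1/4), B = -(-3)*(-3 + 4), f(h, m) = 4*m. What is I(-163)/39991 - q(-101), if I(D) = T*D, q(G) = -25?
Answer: 999286/39991 ≈ 24.988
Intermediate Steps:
B = 3 (B = -(-3) = -1*(-3) = 3)
T = 3 (T = 3*(4/4) = 3*(4*(1/4)) = 3*1 = 3)
I(D) = 3*D
I(-163)/39991 - q(-101) = (3*(-163))/39991 - 1*(-25) = -489*1/39991 + 25 = -489/39991 + 25 = 999286/39991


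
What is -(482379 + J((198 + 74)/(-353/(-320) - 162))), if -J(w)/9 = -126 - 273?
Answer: -485970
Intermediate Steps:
J(w) = 3591 (J(w) = -9*(-126 - 273) = -9*(-399) = 3591)
-(482379 + J((198 + 74)/(-353/(-320) - 162))) = -(482379 + 3591) = -1*485970 = -485970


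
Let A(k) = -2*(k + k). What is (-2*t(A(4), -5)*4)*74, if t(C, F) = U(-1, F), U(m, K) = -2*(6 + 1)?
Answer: 8288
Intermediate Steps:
A(k) = -4*k
U(m, K) = -14 (U(m, K) = -2*7 = -14)
t(C, F) = -14
(-2*t(A(4), -5)*4)*74 = (-2*(-14)*4)*74 = (28*4)*74 = 112*74 = 8288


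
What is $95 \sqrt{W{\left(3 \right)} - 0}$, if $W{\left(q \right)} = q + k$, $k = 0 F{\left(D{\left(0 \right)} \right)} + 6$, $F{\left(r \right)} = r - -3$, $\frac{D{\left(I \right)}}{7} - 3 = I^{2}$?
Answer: $285$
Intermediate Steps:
$D{\left(I \right)} = 21 + 7 I^{2}$
$F{\left(r \right)} = 3 + r$ ($F{\left(r \right)} = r + 3 = 3 + r$)
$k = 6$ ($k = 0 \left(3 + \left(21 + 7 \cdot 0^{2}\right)\right) + 6 = 0 \left(3 + \left(21 + 7 \cdot 0\right)\right) + 6 = 0 \left(3 + \left(21 + 0\right)\right) + 6 = 0 \left(3 + 21\right) + 6 = 0 \cdot 24 + 6 = 0 + 6 = 6$)
$W{\left(q \right)} = 6 + q$ ($W{\left(q \right)} = q + 6 = 6 + q$)
$95 \sqrt{W{\left(3 \right)} - 0} = 95 \sqrt{\left(6 + 3\right) - 0} = 95 \sqrt{9 + \left(-11 + 11\right)} = 95 \sqrt{9 + 0} = 95 \sqrt{9} = 95 \cdot 3 = 285$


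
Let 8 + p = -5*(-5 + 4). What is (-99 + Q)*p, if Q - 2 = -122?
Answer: 657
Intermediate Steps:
Q = -120 (Q = 2 - 122 = -120)
p = -3 (p = -8 - 5*(-5 + 4) = -8 - 5*(-1) = -8 + 5 = -3)
(-99 + Q)*p = (-99 - 120)*(-3) = -219*(-3) = 657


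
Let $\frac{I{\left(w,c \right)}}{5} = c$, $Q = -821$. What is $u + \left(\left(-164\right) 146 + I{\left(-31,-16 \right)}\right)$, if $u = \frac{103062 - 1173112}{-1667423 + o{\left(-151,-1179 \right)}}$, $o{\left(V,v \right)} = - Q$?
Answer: $- \frac{20018688199}{833301} \approx -24023.0$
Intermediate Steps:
$I{\left(w,c \right)} = 5 c$
$o{\left(V,v \right)} = 821$ ($o{\left(V,v \right)} = \left(-1\right) \left(-821\right) = 821$)
$u = \frac{535025}{833301}$ ($u = \frac{103062 - 1173112}{-1667423 + 821} = - \frac{1070050}{-1666602} = \left(-1070050\right) \left(- \frac{1}{1666602}\right) = \frac{535025}{833301} \approx 0.64205$)
$u + \left(\left(-164\right) 146 + I{\left(-31,-16 \right)}\right) = \frac{535025}{833301} + \left(\left(-164\right) 146 + 5 \left(-16\right)\right) = \frac{535025}{833301} - 24024 = - \frac{20018688199}{833301}$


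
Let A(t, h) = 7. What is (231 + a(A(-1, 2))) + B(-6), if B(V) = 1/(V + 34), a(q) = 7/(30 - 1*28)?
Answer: 6567/28 ≈ 234.54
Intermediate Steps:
a(q) = 7/2 (a(q) = 7/(30 - 28) = 7/2)
B(V) = 1/(34 + V)
(231 + a(A(-1, 2))) + B(-6) = (231 + 7/2) + 1/(34 - 6) = 469/2 + 1/28 = 6567/28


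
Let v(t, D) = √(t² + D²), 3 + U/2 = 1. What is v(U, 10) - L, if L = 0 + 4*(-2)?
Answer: 8 + 2*√29 ≈ 18.770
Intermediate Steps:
U = -4 (U = -6 + 2*1 = -6 + 2 = -4)
v(t, D) = √(D² + t²)
L = -8 (L = 0 - 8 = -8)
v(U, 10) - L = √(10² + (-4)²) - 1*(-8) = √(100 + 16) + 8 = √116 + 8 = 2*√29 + 8 = 8 + 2*√29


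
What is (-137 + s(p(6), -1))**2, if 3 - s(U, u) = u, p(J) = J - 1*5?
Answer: 17689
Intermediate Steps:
p(J) = -5 + J (p(J) = J - 5 = -5 + J)
s(U, u) = 3 - u
(-137 + s(p(6), -1))**2 = (-137 + (3 - 1*(-1)))**2 = (-137 + (3 + 1))**2 = (-137 + 4)**2 = (-133)**2 = 17689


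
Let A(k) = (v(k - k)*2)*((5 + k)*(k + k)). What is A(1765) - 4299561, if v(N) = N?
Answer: -4299561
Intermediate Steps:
A(k) = 0 (A(k) = ((k - k)*2)*((5 + k)*(k + k)) = (0*2)*((5 + k)*(2*k)) = 0*(2*k*(5 + k)) = 0)
A(1765) - 4299561 = 0 - 4299561 = -4299561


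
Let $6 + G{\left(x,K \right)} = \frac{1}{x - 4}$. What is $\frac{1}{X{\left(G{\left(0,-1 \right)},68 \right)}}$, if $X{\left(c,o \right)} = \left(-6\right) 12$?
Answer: $- \frac{1}{72} \approx -0.013889$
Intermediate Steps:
$G{\left(x,K \right)} = -6 + \frac{1}{-4 + x}$ ($G{\left(x,K \right)} = -6 + \frac{1}{x - 4} = -6 + \frac{1}{-4 + x}$)
$X{\left(c,o \right)} = -72$
$\frac{1}{X{\left(G{\left(0,-1 \right)},68 \right)}} = \frac{1}{-72} = - \frac{1}{72}$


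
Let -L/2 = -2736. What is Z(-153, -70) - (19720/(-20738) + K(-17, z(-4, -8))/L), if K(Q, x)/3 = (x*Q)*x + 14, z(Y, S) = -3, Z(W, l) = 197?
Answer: 3745297963/18913056 ≈ 198.03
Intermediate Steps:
L = 5472 (L = -2*(-2736) = 5472)
K(Q, x) = 42 + 3*Q*x² (K(Q, x) = 3*((x*Q)*x + 14) = 3*((Q*x)*x + 14) = 3*(Q*x² + 14) = 3*(14 + Q*x²) = 42 + 3*Q*x²)
Z(-153, -70) - (19720/(-20738) + K(-17, z(-4, -8))/L) = 197 - (19720/(-20738) + (42 + 3*(-17)*(-3)²)/5472) = 197 - (19720*(-1/20738) + (42 + 3*(-17)*9)*(1/5472)) = 197 - (-9860/10369 + (42 - 459)*(1/5472)) = 197 - (-9860/10369 - 417*1/5472) = 197 - (-9860/10369 - 139/1824) = 197 - 1*(-19425931/18913056) = 197 + 19425931/18913056 = 3745297963/18913056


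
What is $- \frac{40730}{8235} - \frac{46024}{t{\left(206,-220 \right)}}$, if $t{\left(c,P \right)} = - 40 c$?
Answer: $\frac{1084811}{1696410} \approx 0.63947$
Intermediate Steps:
$- \frac{40730}{8235} - \frac{46024}{t{\left(206,-220 \right)}} = - \frac{40730}{8235} - \frac{46024}{\left(-40\right) 206} = \left(-40730\right) \frac{1}{8235} - \frac{46024}{-8240} = - \frac{8146}{1647} - - \frac{5753}{1030} = - \frac{8146}{1647} + \frac{5753}{1030} = \frac{1084811}{1696410}$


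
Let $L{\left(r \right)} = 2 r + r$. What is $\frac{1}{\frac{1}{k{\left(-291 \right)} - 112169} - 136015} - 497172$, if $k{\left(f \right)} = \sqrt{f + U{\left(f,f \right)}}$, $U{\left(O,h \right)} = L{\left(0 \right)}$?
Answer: $- \frac{38574892560839802500008187}{77588626391408528257} + \frac{i \sqrt{291}}{232765879174225584771} \approx -4.9717 \cdot 10^{5} + 7.3287 \cdot 10^{-20} i$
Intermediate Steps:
$L{\left(r \right)} = 3 r$
$U{\left(O,h \right)} = 0$ ($U{\left(O,h \right)} = 3 \cdot 0 = 0$)
$k{\left(f \right)} = \sqrt{f}$ ($k{\left(f \right)} = \sqrt{f + 0} = \sqrt{f}$)
$\frac{1}{\frac{1}{k{\left(-291 \right)} - 112169} - 136015} - 497172 = \frac{1}{\frac{1}{\sqrt{-291} - 112169} - 136015} - 497172 = \frac{1}{\frac{1}{i \sqrt{291} - 112169} - 136015} - 497172 = \frac{1}{\frac{1}{-112169 + i \sqrt{291}} - 136015} - 497172 = \frac{1}{-136015 + \frac{1}{-112169 + i \sqrt{291}}} - 497172 = -497172 + \frac{1}{-136015 + \frac{1}{-112169 + i \sqrt{291}}}$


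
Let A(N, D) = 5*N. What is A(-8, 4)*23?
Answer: -920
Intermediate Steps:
A(-8, 4)*23 = (5*(-8))*23 = -40*23 = -920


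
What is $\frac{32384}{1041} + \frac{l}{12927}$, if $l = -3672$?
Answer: $\frac{138268472}{4485669} \approx 30.824$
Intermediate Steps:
$\frac{32384}{1041} + \frac{l}{12927} = \frac{32384}{1041} - \frac{3672}{12927} = 32384 \cdot \frac{1}{1041} - \frac{1224}{4309} = \frac{32384}{1041} - \frac{1224}{4309} = \frac{138268472}{4485669}$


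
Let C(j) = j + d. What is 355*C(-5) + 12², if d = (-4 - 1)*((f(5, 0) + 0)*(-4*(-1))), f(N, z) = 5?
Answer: -37131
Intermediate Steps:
d = -100 (d = (-4 - 1)*((5 + 0)*(-4*(-1))) = -25*4 = -5*20 = -100)
C(j) = -100 + j (C(j) = j - 100 = -100 + j)
355*C(-5) + 12² = 355*(-100 - 5) + 12² = 355*(-105) + 144 = -37275 + 144 = -37131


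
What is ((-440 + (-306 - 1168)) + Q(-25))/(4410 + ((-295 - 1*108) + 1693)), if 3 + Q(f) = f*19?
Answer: -598/1425 ≈ -0.41965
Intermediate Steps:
Q(f) = -3 + 19*f (Q(f) = -3 + f*19 = -3 + 19*f)
((-440 + (-306 - 1168)) + Q(-25))/(4410 + ((-295 - 1*108) + 1693)) = ((-440 + (-306 - 1168)) + (-3 + 19*(-25)))/(4410 + ((-295 - 1*108) + 1693)) = ((-440 - 1474) + (-3 - 475))/(4410 + ((-295 - 108) + 1693)) = (-1914 - 478)/(4410 + (-403 + 1693)) = -2392/(4410 + 1290) = -2392/5700 = -2392*1/5700 = -598/1425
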